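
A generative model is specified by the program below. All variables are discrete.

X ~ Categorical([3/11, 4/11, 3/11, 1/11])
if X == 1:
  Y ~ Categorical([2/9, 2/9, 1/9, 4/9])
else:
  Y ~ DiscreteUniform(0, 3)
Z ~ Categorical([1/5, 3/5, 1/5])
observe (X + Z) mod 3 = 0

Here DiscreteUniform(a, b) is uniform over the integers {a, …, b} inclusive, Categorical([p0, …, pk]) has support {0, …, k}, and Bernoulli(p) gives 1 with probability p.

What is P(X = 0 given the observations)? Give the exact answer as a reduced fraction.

P(X = 0 | obs) = 3/17

Enumerate traces; 16 have nonzero weight after conditioning:
  (X=0, Y=0, Z=0) weight 3/220
  (X=0, Y=1, Z=0) weight 3/220
  (X=0, Y=2, Z=0) weight 3/220
  (X=0, Y=3, Z=0) weight 3/220
  (X=1, Y=0, Z=2) weight 8/495
  (X=1, Y=1, Z=2) weight 8/495
  (X=1, Y=2, Z=2) weight 4/495
  (X=1, Y=3, Z=2) weight 16/495
  (X=2, Y=0, Z=1) weight 9/220
  (X=3, Y=0, Z=0) weight 1/220
  … 6 more
Group by X:
  weight(X=0) = 3/55
  weight(X=1) = 4/55
  weight(X=2) = 9/55
  weight(X=3) = 1/55
Total weight = 3/55 + 4/55 + 9/55 + 1/55 = 17/55
P(X=0 | obs) = 3/55 / 17/55 = 3/17
P(X=1 | obs) = 4/55 / 17/55 = 4/17
P(X=2 | obs) = 9/55 / 17/55 = 9/17
P(X=3 | obs) = 1/55 / 17/55 = 1/17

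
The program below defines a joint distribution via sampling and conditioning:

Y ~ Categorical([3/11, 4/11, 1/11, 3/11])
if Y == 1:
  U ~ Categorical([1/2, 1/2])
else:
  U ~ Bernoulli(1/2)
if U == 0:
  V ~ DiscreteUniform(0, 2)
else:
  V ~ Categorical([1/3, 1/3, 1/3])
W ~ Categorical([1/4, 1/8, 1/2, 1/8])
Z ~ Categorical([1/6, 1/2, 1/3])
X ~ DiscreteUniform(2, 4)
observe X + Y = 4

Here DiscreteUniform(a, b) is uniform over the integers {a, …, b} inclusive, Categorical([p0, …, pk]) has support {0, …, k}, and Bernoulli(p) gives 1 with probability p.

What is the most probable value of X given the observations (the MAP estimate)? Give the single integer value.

argmax_v P(X = v | obs) = 3

Enumerate traces; 216 have nonzero weight after conditioning:
  (Y=0, U=0, V=0, W=0, Z=0, X=4) weight 1/1584
  (Y=0, U=0, V=0, W=0, Z=1, X=4) weight 1/528
  (Y=0, U=0, V=0, W=0, Z=2, X=4) weight 1/792
  (Y=0, U=0, V=0, W=1, Z=0, X=4) weight 1/3168
  (Y=0, U=0, V=0, W=1, Z=1, X=4) weight 1/1056
  (Y=0, U=0, V=0, W=1, Z=2, X=4) weight 1/1584
  (Y=0, U=0, V=0, W=2, Z=0, X=4) weight 1/792
  (Y=0, U=0, V=0, W=2, Z=1, X=4) weight 1/264
  (Y=1, U=0, V=0, W=0, Z=0, X=3) weight 1/1188
  (Y=2, U=0, V=0, W=0, Z=0, X=2) weight 1/4752
  … 206 more
Group by X:
  weight(X=2) = 1/33
  weight(X=3) = 4/33
  weight(X=4) = 1/11
Total weight = 1/33 + 4/33 + 1/11 = 8/33
P(X=2 | obs) = 1/33 / 8/33 = 1/8
P(X=3 | obs) = 4/33 / 8/33 = 1/2
P(X=4 | obs) = 1/11 / 8/33 = 3/8
argmax = 3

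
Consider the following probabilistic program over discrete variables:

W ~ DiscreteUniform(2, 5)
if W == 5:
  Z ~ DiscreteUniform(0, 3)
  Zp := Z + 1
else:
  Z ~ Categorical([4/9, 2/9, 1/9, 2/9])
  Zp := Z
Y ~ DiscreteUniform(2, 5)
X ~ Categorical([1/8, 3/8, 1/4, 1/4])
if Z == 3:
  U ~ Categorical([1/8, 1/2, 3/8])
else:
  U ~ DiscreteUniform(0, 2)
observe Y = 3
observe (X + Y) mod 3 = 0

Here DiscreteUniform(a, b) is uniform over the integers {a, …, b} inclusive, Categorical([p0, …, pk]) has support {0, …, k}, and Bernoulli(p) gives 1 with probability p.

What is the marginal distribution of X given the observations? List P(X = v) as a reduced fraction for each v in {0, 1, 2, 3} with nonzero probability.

P(X=0) = 1/3, P(X=3) = 2/3

Enumerate traces; 96 have nonzero weight after conditioning:
  (W=2, Z=0, Y=3, X=0, U=0) weight 1/864
  (W=2, Z=0, Y=3, X=0, U=1) weight 1/864
  (W=2, Z=0, Y=3, X=0, U=2) weight 1/864
  (W=2, Z=0, Y=3, X=3, U=0) weight 1/432
  (W=2, Z=0, Y=3, X=3, U=1) weight 1/432
  (W=2, Z=0, Y=3, X=3, U=2) weight 1/432
  (W=2, Z=1, Y=3, X=0, U=0) weight 1/1728
  (W=2, Z=1, Y=3, X=0, U=1) weight 1/1728
  … 88 more
Group by X:
  weight(X=0) = 1/32
  weight(X=3) = 1/16
Total weight = 1/32 + 1/16 = 3/32
P(X=0 | obs) = 1/32 / 3/32 = 1/3
P(X=3 | obs) = 1/16 / 3/32 = 2/3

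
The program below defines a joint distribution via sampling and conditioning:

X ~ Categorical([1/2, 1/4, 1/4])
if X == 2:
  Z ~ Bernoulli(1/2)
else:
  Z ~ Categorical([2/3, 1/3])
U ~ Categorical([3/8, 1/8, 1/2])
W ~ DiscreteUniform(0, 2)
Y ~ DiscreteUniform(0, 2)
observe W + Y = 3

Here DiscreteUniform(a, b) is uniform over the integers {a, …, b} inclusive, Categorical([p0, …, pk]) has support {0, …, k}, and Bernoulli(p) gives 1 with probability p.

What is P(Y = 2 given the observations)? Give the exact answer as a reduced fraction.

P(Y = 2 | obs) = 1/2

Enumerate traces; 36 have nonzero weight after conditioning:
  (X=0, Z=0, U=0, W=1, Y=2) weight 1/72
  (X=0, Z=0, U=0, W=2, Y=1) weight 1/72
  (X=0, Z=0, U=1, W=1, Y=2) weight 1/216
  (X=0, Z=0, U=1, W=2, Y=1) weight 1/216
  (X=0, Z=0, U=2, W=1, Y=2) weight 1/54
  (X=0, Z=0, U=2, W=2, Y=1) weight 1/54
  (X=0, Z=1, U=0, W=1, Y=2) weight 1/144
  (X=0, Z=1, U=0, W=2, Y=1) weight 1/144
  … 28 more
Group by Y:
  weight(Y=1) = 1/9
  weight(Y=2) = 1/9
Total weight = 1/9 + 1/9 = 2/9
P(Y=1 | obs) = 1/9 / 2/9 = 1/2
P(Y=2 | obs) = 1/9 / 2/9 = 1/2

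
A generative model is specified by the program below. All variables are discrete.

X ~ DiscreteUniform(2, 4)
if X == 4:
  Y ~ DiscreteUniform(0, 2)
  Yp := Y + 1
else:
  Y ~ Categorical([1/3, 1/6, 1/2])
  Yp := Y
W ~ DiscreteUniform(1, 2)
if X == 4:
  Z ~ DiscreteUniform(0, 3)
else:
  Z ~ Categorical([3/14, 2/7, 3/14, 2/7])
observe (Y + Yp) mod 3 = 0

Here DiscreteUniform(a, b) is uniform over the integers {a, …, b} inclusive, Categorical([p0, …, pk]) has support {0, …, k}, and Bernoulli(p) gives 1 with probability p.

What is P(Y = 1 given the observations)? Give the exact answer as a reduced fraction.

Enumerate traces; 24 have nonzero weight after conditioning:
  (X=2, Y=0, W=1, Z=0) weight 1/84
  (X=2, Y=0, W=1, Z=1) weight 1/63
  (X=2, Y=0, W=1, Z=2) weight 1/84
  (X=2, Y=0, W=1, Z=3) weight 1/63
  (X=2, Y=0, W=2, Z=0) weight 1/84
  (X=2, Y=0, W=2, Z=1) weight 1/63
  (X=2, Y=0, W=2, Z=2) weight 1/84
  (X=2, Y=0, W=2, Z=3) weight 1/63
  (X=4, Y=1, W=1, Z=0) weight 1/72
  … 15 more
Group by Y:
  weight(Y=0) = 2/9
  weight(Y=1) = 1/9
Total weight = 2/9 + 1/9 = 1/3
P(Y=0 | obs) = 2/9 / 1/3 = 2/3
P(Y=1 | obs) = 1/9 / 1/3 = 1/3

P(Y = 1 | obs) = 1/3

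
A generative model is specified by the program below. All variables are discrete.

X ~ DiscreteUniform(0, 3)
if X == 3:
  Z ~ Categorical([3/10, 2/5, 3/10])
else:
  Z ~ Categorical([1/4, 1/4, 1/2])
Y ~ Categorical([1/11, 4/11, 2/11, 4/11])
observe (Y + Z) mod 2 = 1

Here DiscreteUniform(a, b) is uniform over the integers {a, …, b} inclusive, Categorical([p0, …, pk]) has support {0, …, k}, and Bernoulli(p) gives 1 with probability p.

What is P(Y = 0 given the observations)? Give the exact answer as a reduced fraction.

P(Y = 0 | obs) = 23/525

Enumerate traces; 24 have nonzero weight after conditioning:
  (X=0, Z=0, Y=1) weight 1/44
  (X=0, Z=0, Y=3) weight 1/44
  (X=0, Z=1, Y=0) weight 1/176
  (X=0, Z=1, Y=2) weight 1/88
  (X=0, Z=2, Y=1) weight 1/22
  (X=0, Z=2, Y=3) weight 1/22
  (X=1, Z=0, Y=1) weight 1/44
  (X=1, Z=0, Y=3) weight 1/44
  … 16 more
Group by Y:
  weight(Y=0) = 23/880
  weight(Y=1) = 57/220
  weight(Y=2) = 23/440
  weight(Y=3) = 57/220
Total weight = 23/880 + 57/220 + 23/440 + 57/220 = 105/176
P(Y=0 | obs) = 23/880 / 105/176 = 23/525
P(Y=1 | obs) = 57/220 / 105/176 = 76/175
P(Y=2 | obs) = 23/440 / 105/176 = 46/525
P(Y=3 | obs) = 57/220 / 105/176 = 76/175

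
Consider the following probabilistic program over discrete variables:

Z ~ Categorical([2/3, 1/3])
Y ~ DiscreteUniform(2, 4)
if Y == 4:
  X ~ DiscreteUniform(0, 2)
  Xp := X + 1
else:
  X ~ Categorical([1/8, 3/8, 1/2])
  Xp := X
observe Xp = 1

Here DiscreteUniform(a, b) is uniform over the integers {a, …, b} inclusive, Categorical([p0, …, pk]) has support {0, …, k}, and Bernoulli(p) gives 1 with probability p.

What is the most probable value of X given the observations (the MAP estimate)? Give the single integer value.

Enumerate traces; 6 have nonzero weight after conditioning:
  (Z=0, Y=2, X=1) weight 1/12
  (Z=0, Y=3, X=1) weight 1/12
  (Z=0, Y=4, X=0) weight 2/27
  (Z=1, Y=2, X=1) weight 1/24
  (Z=1, Y=3, X=1) weight 1/24
  (Z=1, Y=4, X=0) weight 1/27
Group by X:
  weight(X=0) = 1/9
  weight(X=1) = 1/4
Total weight = 1/9 + 1/4 = 13/36
P(X=0 | obs) = 1/9 / 13/36 = 4/13
P(X=1 | obs) = 1/4 / 13/36 = 9/13
argmax = 1

argmax_v P(X = v | obs) = 1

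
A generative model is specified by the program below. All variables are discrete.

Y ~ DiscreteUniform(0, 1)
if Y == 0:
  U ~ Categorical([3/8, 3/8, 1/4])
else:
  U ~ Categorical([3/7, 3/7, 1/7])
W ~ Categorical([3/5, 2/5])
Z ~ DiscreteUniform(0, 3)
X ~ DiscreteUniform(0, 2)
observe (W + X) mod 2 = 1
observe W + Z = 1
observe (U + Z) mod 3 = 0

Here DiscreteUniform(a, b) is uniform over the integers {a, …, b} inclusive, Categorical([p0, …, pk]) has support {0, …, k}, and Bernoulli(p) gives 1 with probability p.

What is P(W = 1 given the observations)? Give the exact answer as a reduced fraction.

Enumerate traces; 6 have nonzero weight after conditioning:
  (Y=0, U=0, W=1, Z=0, X=0) weight 1/160
  (Y=0, U=0, W=1, Z=0, X=2) weight 1/160
  (Y=0, U=2, W=0, Z=1, X=1) weight 1/160
  (Y=1, U=0, W=1, Z=0, X=0) weight 1/140
  (Y=1, U=0, W=1, Z=0, X=2) weight 1/140
  (Y=1, U=2, W=0, Z=1, X=1) weight 1/280
Group by W:
  weight(W=0) = 11/1120
  weight(W=1) = 3/112
Total weight = 11/1120 + 3/112 = 41/1120
P(W=0 | obs) = 11/1120 / 41/1120 = 11/41
P(W=1 | obs) = 3/112 / 41/1120 = 30/41

P(W = 1 | obs) = 30/41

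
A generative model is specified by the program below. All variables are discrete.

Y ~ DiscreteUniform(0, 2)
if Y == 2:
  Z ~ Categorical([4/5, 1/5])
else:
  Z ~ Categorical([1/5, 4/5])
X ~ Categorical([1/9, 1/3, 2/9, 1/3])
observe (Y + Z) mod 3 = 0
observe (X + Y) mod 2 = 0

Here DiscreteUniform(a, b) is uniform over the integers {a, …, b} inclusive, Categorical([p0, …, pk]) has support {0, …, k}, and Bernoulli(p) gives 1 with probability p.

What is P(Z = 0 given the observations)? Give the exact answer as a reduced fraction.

P(Z = 0 | obs) = 1/2

Enumerate traces; 4 have nonzero weight after conditioning:
  (Y=0, Z=0, X=0) weight 1/135
  (Y=0, Z=0, X=2) weight 2/135
  (Y=2, Z=1, X=0) weight 1/135
  (Y=2, Z=1, X=2) weight 2/135
Group by Z:
  weight(Z=0) = 1/45
  weight(Z=1) = 1/45
Total weight = 1/45 + 1/45 = 2/45
P(Z=0 | obs) = 1/45 / 2/45 = 1/2
P(Z=1 | obs) = 1/45 / 2/45 = 1/2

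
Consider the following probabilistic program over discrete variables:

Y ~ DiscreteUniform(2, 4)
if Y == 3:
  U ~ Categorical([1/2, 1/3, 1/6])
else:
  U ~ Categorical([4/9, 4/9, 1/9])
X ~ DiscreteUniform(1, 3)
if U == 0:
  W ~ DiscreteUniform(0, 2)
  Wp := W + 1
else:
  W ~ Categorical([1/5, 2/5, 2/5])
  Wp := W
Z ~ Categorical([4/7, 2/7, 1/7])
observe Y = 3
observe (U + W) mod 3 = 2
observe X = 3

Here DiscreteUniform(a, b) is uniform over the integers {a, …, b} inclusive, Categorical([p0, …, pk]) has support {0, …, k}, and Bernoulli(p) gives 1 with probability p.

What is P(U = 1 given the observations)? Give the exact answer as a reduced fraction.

P(U = 1 | obs) = 2/5

Enumerate traces; 9 have nonzero weight after conditioning:
  (Y=3, U=0, X=3, W=2, Z=0) weight 2/189
  (Y=3, U=0, X=3, W=2, Z=1) weight 1/189
  (Y=3, U=0, X=3, W=2, Z=2) weight 1/378
  (Y=3, U=1, X=3, W=1, Z=0) weight 8/945
  (Y=3, U=1, X=3, W=1, Z=1) weight 4/945
  (Y=3, U=1, X=3, W=1, Z=2) weight 2/945
  (Y=3, U=2, X=3, W=0, Z=0) weight 2/945
  (Y=3, U=2, X=3, W=0, Z=1) weight 1/945
  … 1 more
Group by U:
  weight(U=0) = 1/54
  weight(U=1) = 2/135
  weight(U=2) = 1/270
Total weight = 1/54 + 2/135 + 1/270 = 1/27
P(U=0 | obs) = 1/54 / 1/27 = 1/2
P(U=1 | obs) = 2/135 / 1/27 = 2/5
P(U=2 | obs) = 1/270 / 1/27 = 1/10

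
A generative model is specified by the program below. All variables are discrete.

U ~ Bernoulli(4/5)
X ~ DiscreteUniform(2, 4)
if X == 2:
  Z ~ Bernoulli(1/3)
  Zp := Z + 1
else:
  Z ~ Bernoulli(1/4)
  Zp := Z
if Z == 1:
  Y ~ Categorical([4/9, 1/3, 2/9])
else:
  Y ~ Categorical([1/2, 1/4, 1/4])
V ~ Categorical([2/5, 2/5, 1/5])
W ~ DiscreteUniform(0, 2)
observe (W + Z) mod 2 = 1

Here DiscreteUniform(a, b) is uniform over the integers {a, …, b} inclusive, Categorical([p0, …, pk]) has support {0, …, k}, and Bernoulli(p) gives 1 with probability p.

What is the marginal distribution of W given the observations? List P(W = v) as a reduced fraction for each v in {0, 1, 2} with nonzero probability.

P(W=0) = 5/23, P(W=1) = 13/23, P(W=2) = 5/23

Enumerate traces; 162 have nonzero weight after conditioning:
  (U=0, X=2, Z=0, Y=0, V=0, W=1) weight 2/675
  (U=0, X=2, Z=0, Y=0, V=1, W=1) weight 2/675
  (U=0, X=2, Z=0, Y=0, V=2, W=1) weight 1/675
  (U=0, X=2, Z=0, Y=1, V=0, W=1) weight 1/675
  (U=0, X=2, Z=0, Y=1, V=1, W=1) weight 1/675
  (U=0, X=2, Z=0, Y=1, V=2, W=1) weight 1/1350
  (U=0, X=2, Z=0, Y=2, V=0, W=1) weight 1/675
  (U=0, X=2, Z=0, Y=2, V=1, W=1) weight 1/675
  (U=0, X=2, Z=1, Y=0, V=0, W=0) weight 8/6075
  (U=0, X=2, Z=1, Y=0, V=0, W=2) weight 8/6075
  … 152 more
Group by W:
  weight(W=0) = 5/54
  weight(W=1) = 13/54
  weight(W=2) = 5/54
Total weight = 5/54 + 13/54 + 5/54 = 23/54
P(W=0 | obs) = 5/54 / 23/54 = 5/23
P(W=1 | obs) = 13/54 / 23/54 = 13/23
P(W=2 | obs) = 5/54 / 23/54 = 5/23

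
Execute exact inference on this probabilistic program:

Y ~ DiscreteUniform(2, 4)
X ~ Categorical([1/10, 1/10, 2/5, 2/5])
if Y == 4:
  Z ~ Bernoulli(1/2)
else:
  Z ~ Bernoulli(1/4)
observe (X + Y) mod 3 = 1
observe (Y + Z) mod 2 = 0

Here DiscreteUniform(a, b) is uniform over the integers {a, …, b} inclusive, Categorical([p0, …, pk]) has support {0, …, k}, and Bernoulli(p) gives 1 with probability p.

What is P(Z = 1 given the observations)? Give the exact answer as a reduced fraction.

P(Z = 1 | obs) = 1/23

Enumerate traces; 4 have nonzero weight after conditioning:
  (Y=2, X=2, Z=0) weight 1/10
  (Y=3, X=1, Z=1) weight 1/120
  (Y=4, X=0, Z=0) weight 1/60
  (Y=4, X=3, Z=0) weight 1/15
Group by Z:
  weight(Z=0) = 11/60
  weight(Z=1) = 1/120
Total weight = 11/60 + 1/120 = 23/120
P(Z=0 | obs) = 11/60 / 23/120 = 22/23
P(Z=1 | obs) = 1/120 / 23/120 = 1/23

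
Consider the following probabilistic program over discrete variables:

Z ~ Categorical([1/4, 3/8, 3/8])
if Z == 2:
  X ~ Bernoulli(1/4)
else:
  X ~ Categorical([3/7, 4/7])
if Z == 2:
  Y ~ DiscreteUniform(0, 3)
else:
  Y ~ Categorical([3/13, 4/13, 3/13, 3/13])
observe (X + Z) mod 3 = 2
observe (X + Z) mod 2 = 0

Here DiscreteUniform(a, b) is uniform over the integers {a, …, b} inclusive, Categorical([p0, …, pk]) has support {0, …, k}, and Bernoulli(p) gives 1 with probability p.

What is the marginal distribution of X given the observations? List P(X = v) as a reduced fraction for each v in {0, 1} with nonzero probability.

Enumerate traces; 8 have nonzero weight after conditioning:
  (Z=1, X=1, Y=0) weight 9/182
  (Z=1, X=1, Y=1) weight 6/91
  (Z=1, X=1, Y=2) weight 9/182
  (Z=1, X=1, Y=3) weight 9/182
  (Z=2, X=0, Y=0) weight 9/128
  (Z=2, X=0, Y=1) weight 9/128
  (Z=2, X=0, Y=2) weight 9/128
  (Z=2, X=0, Y=3) weight 9/128
Group by X:
  weight(X=0) = 9/32
  weight(X=1) = 3/14
Total weight = 9/32 + 3/14 = 111/224
P(X=0 | obs) = 9/32 / 111/224 = 21/37
P(X=1 | obs) = 3/14 / 111/224 = 16/37

P(X=0) = 21/37, P(X=1) = 16/37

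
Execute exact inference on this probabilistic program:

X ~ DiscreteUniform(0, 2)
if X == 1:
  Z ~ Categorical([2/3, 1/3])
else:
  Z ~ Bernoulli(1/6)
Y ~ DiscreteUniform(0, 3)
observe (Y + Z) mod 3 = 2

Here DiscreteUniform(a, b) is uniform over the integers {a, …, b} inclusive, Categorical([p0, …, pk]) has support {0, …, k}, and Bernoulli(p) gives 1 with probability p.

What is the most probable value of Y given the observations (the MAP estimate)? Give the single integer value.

argmax_v P(Y = v | obs) = 2

Enumerate traces; 6 have nonzero weight after conditioning:
  (X=0, Z=0, Y=2) weight 5/72
  (X=0, Z=1, Y=1) weight 1/72
  (X=1, Z=0, Y=2) weight 1/18
  (X=1, Z=1, Y=1) weight 1/36
  (X=2, Z=0, Y=2) weight 5/72
  (X=2, Z=1, Y=1) weight 1/72
Group by Y:
  weight(Y=1) = 1/18
  weight(Y=2) = 7/36
Total weight = 1/18 + 7/36 = 1/4
P(Y=1 | obs) = 1/18 / 1/4 = 2/9
P(Y=2 | obs) = 7/36 / 1/4 = 7/9
argmax = 2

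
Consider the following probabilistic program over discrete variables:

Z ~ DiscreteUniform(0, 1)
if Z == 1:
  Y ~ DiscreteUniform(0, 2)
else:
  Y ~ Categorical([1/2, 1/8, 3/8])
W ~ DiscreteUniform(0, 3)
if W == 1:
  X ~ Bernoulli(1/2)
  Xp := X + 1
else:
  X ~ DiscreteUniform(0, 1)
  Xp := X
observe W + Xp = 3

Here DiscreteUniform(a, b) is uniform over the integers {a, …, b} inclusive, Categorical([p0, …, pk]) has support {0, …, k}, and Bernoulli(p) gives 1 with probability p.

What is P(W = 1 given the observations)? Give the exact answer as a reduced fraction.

Enumerate traces; 18 have nonzero weight after conditioning:
  (Z=0, Y=0, W=1, X=1) weight 1/32
  (Z=0, Y=0, W=2, X=1) weight 1/32
  (Z=0, Y=0, W=3, X=0) weight 1/32
  (Z=0, Y=1, W=1, X=1) weight 1/128
  (Z=0, Y=1, W=2, X=1) weight 1/128
  (Z=0, Y=1, W=3, X=0) weight 1/128
  (Z=0, Y=2, W=1, X=1) weight 3/128
  (Z=0, Y=2, W=2, X=1) weight 3/128
  … 10 more
Group by W:
  weight(W=1) = 1/8
  weight(W=2) = 1/8
  weight(W=3) = 1/8
Total weight = 1/8 + 1/8 + 1/8 = 3/8
P(W=1 | obs) = 1/8 / 3/8 = 1/3
P(W=2 | obs) = 1/8 / 3/8 = 1/3
P(W=3 | obs) = 1/8 / 3/8 = 1/3

P(W = 1 | obs) = 1/3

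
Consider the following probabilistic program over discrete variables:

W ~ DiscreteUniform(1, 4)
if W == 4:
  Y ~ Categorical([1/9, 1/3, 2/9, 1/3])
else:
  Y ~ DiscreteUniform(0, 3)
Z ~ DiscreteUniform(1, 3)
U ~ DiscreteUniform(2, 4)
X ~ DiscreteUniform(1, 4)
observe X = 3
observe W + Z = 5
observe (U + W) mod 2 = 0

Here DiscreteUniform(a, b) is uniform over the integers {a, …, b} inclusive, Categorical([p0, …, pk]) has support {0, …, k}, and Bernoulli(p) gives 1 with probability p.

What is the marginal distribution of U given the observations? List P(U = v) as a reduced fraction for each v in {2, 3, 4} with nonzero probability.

Enumerate traces; 20 have nonzero weight after conditioning:
  (W=2, Y=0, Z=3, U=2, X=3) weight 1/576
  (W=2, Y=0, Z=3, U=4, X=3) weight 1/576
  (W=2, Y=1, Z=3, U=2, X=3) weight 1/576
  (W=2, Y=1, Z=3, U=4, X=3) weight 1/576
  (W=2, Y=2, Z=3, U=2, X=3) weight 1/576
  (W=2, Y=2, Z=3, U=4, X=3) weight 1/576
  (W=2, Y=3, Z=3, U=2, X=3) weight 1/576
  (W=2, Y=3, Z=3, U=4, X=3) weight 1/576
  (W=3, Y=0, Z=2, U=3, X=3) weight 1/576
  … 11 more
Group by U:
  weight(U=2) = 1/72
  weight(U=3) = 1/144
  weight(U=4) = 1/72
Total weight = 1/72 + 1/144 + 1/72 = 5/144
P(U=2 | obs) = 1/72 / 5/144 = 2/5
P(U=3 | obs) = 1/144 / 5/144 = 1/5
P(U=4 | obs) = 1/72 / 5/144 = 2/5

P(U=2) = 2/5, P(U=3) = 1/5, P(U=4) = 2/5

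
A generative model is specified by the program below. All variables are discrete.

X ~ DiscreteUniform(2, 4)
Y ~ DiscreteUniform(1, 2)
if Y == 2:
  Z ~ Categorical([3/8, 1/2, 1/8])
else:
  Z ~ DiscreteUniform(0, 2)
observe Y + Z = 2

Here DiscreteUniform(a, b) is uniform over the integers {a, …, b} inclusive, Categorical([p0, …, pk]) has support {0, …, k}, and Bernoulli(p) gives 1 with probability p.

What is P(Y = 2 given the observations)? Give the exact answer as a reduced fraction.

Enumerate traces; 6 have nonzero weight after conditioning:
  (X=2, Y=1, Z=1) weight 1/18
  (X=2, Y=2, Z=0) weight 1/16
  (X=3, Y=1, Z=1) weight 1/18
  (X=3, Y=2, Z=0) weight 1/16
  (X=4, Y=1, Z=1) weight 1/18
  (X=4, Y=2, Z=0) weight 1/16
Group by Y:
  weight(Y=1) = 1/6
  weight(Y=2) = 3/16
Total weight = 1/6 + 3/16 = 17/48
P(Y=1 | obs) = 1/6 / 17/48 = 8/17
P(Y=2 | obs) = 3/16 / 17/48 = 9/17

P(Y = 2 | obs) = 9/17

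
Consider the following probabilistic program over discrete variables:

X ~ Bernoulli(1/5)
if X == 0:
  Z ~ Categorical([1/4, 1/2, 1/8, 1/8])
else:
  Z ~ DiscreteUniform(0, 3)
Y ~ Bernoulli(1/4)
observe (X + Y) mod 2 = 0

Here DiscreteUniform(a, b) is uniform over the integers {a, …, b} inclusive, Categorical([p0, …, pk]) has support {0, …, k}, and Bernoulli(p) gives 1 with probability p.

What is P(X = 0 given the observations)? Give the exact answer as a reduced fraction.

P(X = 0 | obs) = 12/13

Enumerate traces; 8 have nonzero weight after conditioning:
  (X=0, Z=0, Y=0) weight 3/20
  (X=0, Z=1, Y=0) weight 3/10
  (X=0, Z=2, Y=0) weight 3/40
  (X=0, Z=3, Y=0) weight 3/40
  (X=1, Z=0, Y=1) weight 1/80
  (X=1, Z=1, Y=1) weight 1/80
  (X=1, Z=2, Y=1) weight 1/80
  (X=1, Z=3, Y=1) weight 1/80
Group by X:
  weight(X=0) = 3/5
  weight(X=1) = 1/20
Total weight = 3/5 + 1/20 = 13/20
P(X=0 | obs) = 3/5 / 13/20 = 12/13
P(X=1 | obs) = 1/20 / 13/20 = 1/13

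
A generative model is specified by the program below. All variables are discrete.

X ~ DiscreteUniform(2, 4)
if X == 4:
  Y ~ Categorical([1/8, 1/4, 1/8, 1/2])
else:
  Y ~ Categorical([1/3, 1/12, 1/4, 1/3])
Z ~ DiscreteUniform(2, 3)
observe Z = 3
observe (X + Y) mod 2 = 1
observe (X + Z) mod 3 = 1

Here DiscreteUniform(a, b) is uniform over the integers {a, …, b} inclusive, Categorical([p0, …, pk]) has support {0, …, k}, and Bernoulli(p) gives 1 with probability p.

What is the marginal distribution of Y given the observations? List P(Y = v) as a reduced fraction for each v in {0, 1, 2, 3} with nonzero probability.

Enumerate traces; 2 have nonzero weight after conditioning:
  (X=4, Y=1, Z=3) weight 1/24
  (X=4, Y=3, Z=3) weight 1/12
Group by Y:
  weight(Y=1) = 1/24
  weight(Y=3) = 1/12
Total weight = 1/24 + 1/12 = 1/8
P(Y=1 | obs) = 1/24 / 1/8 = 1/3
P(Y=3 | obs) = 1/12 / 1/8 = 2/3

P(Y=1) = 1/3, P(Y=3) = 2/3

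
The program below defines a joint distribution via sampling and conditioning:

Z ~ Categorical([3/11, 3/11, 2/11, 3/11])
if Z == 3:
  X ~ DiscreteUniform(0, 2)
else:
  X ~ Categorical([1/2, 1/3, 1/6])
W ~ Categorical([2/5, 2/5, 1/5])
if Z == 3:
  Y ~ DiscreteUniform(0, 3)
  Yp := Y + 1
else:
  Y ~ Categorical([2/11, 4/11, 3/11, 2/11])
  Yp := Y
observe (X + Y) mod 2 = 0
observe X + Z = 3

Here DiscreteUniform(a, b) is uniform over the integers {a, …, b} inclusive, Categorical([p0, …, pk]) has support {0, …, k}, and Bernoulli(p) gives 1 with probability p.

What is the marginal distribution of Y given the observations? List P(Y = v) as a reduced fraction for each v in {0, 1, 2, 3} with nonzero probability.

Enumerate traces; 18 have nonzero weight after conditioning:
  (Z=1, X=2, W=0, Y=0) weight 2/605
  (Z=1, X=2, W=0, Y=2) weight 3/605
  (Z=1, X=2, W=1, Y=0) weight 2/605
  (Z=1, X=2, W=1, Y=2) weight 3/605
  (Z=1, X=2, W=2, Y=0) weight 1/605
  (Z=1, X=2, W=2, Y=2) weight 3/1210
  (Z=2, X=1, W=0, Y=1) weight 16/1815
  (Z=2, X=1, W=0, Y=3) weight 8/1815
  … 10 more
Group by Y:
  weight(Y=0) = 15/484
  weight(Y=1) = 8/363
  weight(Y=2) = 17/484
  weight(Y=3) = 4/363
Total weight = 15/484 + 8/363 + 17/484 + 4/363 = 12/121
P(Y=0 | obs) = 15/484 / 12/121 = 5/16
P(Y=1 | obs) = 8/363 / 12/121 = 2/9
P(Y=2 | obs) = 17/484 / 12/121 = 17/48
P(Y=3 | obs) = 4/363 / 12/121 = 1/9

P(Y=0) = 5/16, P(Y=1) = 2/9, P(Y=2) = 17/48, P(Y=3) = 1/9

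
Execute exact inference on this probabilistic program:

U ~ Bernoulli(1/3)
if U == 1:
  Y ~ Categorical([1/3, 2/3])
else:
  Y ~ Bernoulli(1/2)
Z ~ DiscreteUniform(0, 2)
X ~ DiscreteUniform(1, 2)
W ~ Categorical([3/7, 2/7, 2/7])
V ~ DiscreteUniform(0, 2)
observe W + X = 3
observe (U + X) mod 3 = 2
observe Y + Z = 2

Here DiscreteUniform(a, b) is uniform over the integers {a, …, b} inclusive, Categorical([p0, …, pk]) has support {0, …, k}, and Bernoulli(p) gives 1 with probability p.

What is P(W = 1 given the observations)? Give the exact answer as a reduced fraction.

Enumerate traces; 12 have nonzero weight after conditioning:
  (U=0, Y=0, Z=2, X=2, W=1, V=0) weight 1/189
  (U=0, Y=0, Z=2, X=2, W=1, V=1) weight 1/189
  (U=0, Y=0, Z=2, X=2, W=1, V=2) weight 1/189
  (U=0, Y=1, Z=1, X=2, W=1, V=0) weight 1/189
  (U=0, Y=1, Z=1, X=2, W=1, V=1) weight 1/189
  (U=0, Y=1, Z=1, X=2, W=1, V=2) weight 1/189
  (U=1, Y=0, Z=2, X=1, W=2, V=0) weight 1/567
  (U=1, Y=0, Z=2, X=1, W=2, V=1) weight 1/567
  … 4 more
Group by W:
  weight(W=1) = 2/63
  weight(W=2) = 1/63
Total weight = 2/63 + 1/63 = 1/21
P(W=1 | obs) = 2/63 / 1/21 = 2/3
P(W=2 | obs) = 1/63 / 1/21 = 1/3

P(W = 1 | obs) = 2/3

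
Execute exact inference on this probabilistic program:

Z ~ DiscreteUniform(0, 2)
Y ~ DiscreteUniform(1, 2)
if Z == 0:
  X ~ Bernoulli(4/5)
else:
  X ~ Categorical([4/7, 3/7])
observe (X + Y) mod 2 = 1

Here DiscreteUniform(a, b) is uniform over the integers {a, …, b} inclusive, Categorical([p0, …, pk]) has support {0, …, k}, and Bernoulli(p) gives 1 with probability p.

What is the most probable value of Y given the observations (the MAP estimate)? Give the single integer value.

argmax_v P(Y = v | obs) = 2

Enumerate traces; 6 have nonzero weight after conditioning:
  (Z=0, Y=1, X=0) weight 1/30
  (Z=0, Y=2, X=1) weight 2/15
  (Z=1, Y=1, X=0) weight 2/21
  (Z=1, Y=2, X=1) weight 1/14
  (Z=2, Y=1, X=0) weight 2/21
  (Z=2, Y=2, X=1) weight 1/14
Group by Y:
  weight(Y=1) = 47/210
  weight(Y=2) = 29/105
Total weight = 47/210 + 29/105 = 1/2
P(Y=1 | obs) = 47/210 / 1/2 = 47/105
P(Y=2 | obs) = 29/105 / 1/2 = 58/105
argmax = 2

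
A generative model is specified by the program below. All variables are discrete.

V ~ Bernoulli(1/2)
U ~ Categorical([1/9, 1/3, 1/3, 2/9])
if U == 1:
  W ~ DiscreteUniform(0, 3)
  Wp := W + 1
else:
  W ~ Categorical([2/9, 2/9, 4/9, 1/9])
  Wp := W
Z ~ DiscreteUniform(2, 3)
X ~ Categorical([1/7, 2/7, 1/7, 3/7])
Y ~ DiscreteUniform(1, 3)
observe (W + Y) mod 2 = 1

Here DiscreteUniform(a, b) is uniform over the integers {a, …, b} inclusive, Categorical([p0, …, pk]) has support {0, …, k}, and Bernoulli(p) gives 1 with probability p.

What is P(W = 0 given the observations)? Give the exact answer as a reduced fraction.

P(W = 0 | obs) = 25/87

Enumerate traces; 384 have nonzero weight after conditioning:
  (V=0, U=0, W=0, Z=2, X=0, Y=1) weight 1/3402
  (V=0, U=0, W=0, Z=2, X=0, Y=3) weight 1/3402
  (V=0, U=0, W=0, Z=2, X=1, Y=1) weight 1/1701
  (V=0, U=0, W=0, Z=2, X=1, Y=3) weight 1/1701
  (V=0, U=0, W=0, Z=2, X=2, Y=1) weight 1/3402
  (V=0, U=0, W=0, Z=2, X=2, Y=3) weight 1/3402
  (V=0, U=0, W=0, Z=2, X=3, Y=1) weight 1/1134
  (V=0, U=0, W=0, Z=2, X=3, Y=3) weight 1/1134
  (V=0, U=0, W=1, Z=2, X=0, Y=2) weight 1/3402
  (V=0, U=0, W=2, Z=2, X=0, Y=1) weight 1/1701
  … 374 more
Group by W:
  weight(W=0) = 25/162
  weight(W=1) = 25/324
  weight(W=2) = 41/162
  weight(W=3) = 17/324
Total weight = 25/162 + 25/324 + 41/162 + 17/324 = 29/54
P(W=0 | obs) = 25/162 / 29/54 = 25/87
P(W=1 | obs) = 25/324 / 29/54 = 25/174
P(W=2 | obs) = 41/162 / 29/54 = 41/87
P(W=3 | obs) = 17/324 / 29/54 = 17/174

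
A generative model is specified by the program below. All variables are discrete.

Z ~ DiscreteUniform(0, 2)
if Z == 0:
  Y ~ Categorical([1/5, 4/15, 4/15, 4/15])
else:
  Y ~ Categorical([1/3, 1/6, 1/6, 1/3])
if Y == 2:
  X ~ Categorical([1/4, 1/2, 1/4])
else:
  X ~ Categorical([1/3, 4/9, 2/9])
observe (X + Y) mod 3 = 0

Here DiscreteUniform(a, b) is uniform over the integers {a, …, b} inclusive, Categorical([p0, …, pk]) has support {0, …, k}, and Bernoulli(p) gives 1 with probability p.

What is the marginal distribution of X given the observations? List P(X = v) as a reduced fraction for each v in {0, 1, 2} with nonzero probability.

P(X=0) = 18/31, P(X=1) = 9/31, P(X=2) = 4/31

Enumerate traces; 12 have nonzero weight after conditioning:
  (Z=0, Y=0, X=0) weight 1/45
  (Z=0, Y=1, X=2) weight 8/405
  (Z=0, Y=2, X=1) weight 2/45
  (Z=0, Y=3, X=0) weight 4/135
  (Z=1, Y=0, X=0) weight 1/27
  (Z=1, Y=1, X=2) weight 1/81
  (Z=1, Y=2, X=1) weight 1/36
  (Z=1, Y=3, X=0) weight 1/27
  … 4 more
Group by X:
  weight(X=0) = 1/5
  weight(X=1) = 1/10
  weight(X=2) = 2/45
Total weight = 1/5 + 1/10 + 2/45 = 31/90
P(X=0 | obs) = 1/5 / 31/90 = 18/31
P(X=1 | obs) = 1/10 / 31/90 = 9/31
P(X=2 | obs) = 2/45 / 31/90 = 4/31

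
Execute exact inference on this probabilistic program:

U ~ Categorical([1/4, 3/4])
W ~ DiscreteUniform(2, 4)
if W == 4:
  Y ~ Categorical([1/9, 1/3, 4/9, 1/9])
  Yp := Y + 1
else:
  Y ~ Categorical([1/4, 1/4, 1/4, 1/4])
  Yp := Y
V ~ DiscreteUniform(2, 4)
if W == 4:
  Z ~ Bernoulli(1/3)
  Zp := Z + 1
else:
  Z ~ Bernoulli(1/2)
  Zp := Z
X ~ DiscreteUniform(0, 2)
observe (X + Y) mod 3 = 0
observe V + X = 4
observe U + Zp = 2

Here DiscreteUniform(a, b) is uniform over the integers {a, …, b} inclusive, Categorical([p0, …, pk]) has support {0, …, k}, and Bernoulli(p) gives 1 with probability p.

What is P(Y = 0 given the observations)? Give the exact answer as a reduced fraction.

P(Y = 0 | obs) = 109/576

Enumerate traces; 16 have nonzero weight after conditioning:
  (U=0, W=4, Y=0, V=4, Z=1, X=0) weight 1/2916
  (U=0, W=4, Y=1, V=2, Z=1, X=2) weight 1/972
  (U=0, W=4, Y=2, V=3, Z=1, X=1) weight 1/729
  (U=0, W=4, Y=3, V=4, Z=1, X=0) weight 1/2916
  (U=1, W=2, Y=0, V=4, Z=1, X=0) weight 1/288
  (U=1, W=2, Y=1, V=2, Z=1, X=2) weight 1/288
  (U=1, W=2, Y=2, V=3, Z=1, X=1) weight 1/288
  (U=1, W=2, Y=3, V=4, Z=1, X=0) weight 1/288
  … 8 more
Group by Y:
  weight(Y=0) = 109/11664
  weight(Y=1) = 55/3888
  weight(Y=2) = 193/11664
  weight(Y=3) = 109/11664
Total weight = 109/11664 + 55/3888 + 193/11664 + 109/11664 = 4/81
P(Y=0 | obs) = 109/11664 / 4/81 = 109/576
P(Y=1 | obs) = 55/3888 / 4/81 = 55/192
P(Y=2 | obs) = 193/11664 / 4/81 = 193/576
P(Y=3 | obs) = 109/11664 / 4/81 = 109/576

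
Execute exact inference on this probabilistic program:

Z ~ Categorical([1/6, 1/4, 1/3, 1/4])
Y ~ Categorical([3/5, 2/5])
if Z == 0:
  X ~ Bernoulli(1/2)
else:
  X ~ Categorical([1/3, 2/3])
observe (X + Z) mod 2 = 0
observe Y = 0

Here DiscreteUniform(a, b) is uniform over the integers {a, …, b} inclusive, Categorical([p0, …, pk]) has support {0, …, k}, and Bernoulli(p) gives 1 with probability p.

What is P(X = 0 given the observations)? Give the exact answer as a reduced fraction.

P(X = 0 | obs) = 7/19

Enumerate traces; 4 have nonzero weight after conditioning:
  (Z=0, Y=0, X=0) weight 1/20
  (Z=1, Y=0, X=1) weight 1/10
  (Z=2, Y=0, X=0) weight 1/15
  (Z=3, Y=0, X=1) weight 1/10
Group by X:
  weight(X=0) = 7/60
  weight(X=1) = 1/5
Total weight = 7/60 + 1/5 = 19/60
P(X=0 | obs) = 7/60 / 19/60 = 7/19
P(X=1 | obs) = 1/5 / 19/60 = 12/19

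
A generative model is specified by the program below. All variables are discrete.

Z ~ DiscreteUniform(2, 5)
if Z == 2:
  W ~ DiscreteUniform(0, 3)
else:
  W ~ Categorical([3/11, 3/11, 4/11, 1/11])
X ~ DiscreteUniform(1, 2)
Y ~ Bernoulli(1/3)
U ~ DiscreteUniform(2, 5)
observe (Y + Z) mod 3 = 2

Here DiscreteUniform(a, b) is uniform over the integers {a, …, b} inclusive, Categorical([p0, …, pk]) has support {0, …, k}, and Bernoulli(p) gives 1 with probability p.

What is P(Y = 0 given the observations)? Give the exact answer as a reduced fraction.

Enumerate traces; 96 have nonzero weight after conditioning:
  (Z=2, W=0, X=1, Y=0, U=2) weight 1/192
  (Z=2, W=0, X=1, Y=0, U=3) weight 1/192
  (Z=2, W=0, X=1, Y=0, U=4) weight 1/192
  (Z=2, W=0, X=1, Y=0, U=5) weight 1/192
  (Z=2, W=0, X=2, Y=0, U=2) weight 1/192
  (Z=2, W=0, X=2, Y=0, U=3) weight 1/192
  (Z=2, W=0, X=2, Y=0, U=4) weight 1/192
  (Z=2, W=0, X=2, Y=0, U=5) weight 1/192
  (Z=4, W=0, X=1, Y=1, U=2) weight 1/352
  … 87 more
Group by Y:
  weight(Y=0) = 1/3
  weight(Y=1) = 1/12
Total weight = 1/3 + 1/12 = 5/12
P(Y=0 | obs) = 1/3 / 5/12 = 4/5
P(Y=1 | obs) = 1/12 / 5/12 = 1/5

P(Y = 0 | obs) = 4/5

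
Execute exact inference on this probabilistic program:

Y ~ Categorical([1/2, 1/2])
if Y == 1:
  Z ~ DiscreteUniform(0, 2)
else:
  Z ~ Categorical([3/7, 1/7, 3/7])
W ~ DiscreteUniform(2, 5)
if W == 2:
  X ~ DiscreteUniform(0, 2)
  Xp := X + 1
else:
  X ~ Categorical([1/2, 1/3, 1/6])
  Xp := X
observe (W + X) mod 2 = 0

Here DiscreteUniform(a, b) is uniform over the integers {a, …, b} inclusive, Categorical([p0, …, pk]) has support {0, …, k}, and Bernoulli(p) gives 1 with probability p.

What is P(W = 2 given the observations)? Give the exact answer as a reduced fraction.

P(W = 2 | obs) = 1/3

Enumerate traces; 36 have nonzero weight after conditioning:
  (Y=0, Z=0, W=2, X=0) weight 1/56
  (Y=0, Z=0, W=2, X=2) weight 1/56
  (Y=0, Z=0, W=3, X=1) weight 1/56
  (Y=0, Z=0, W=4, X=0) weight 3/112
  (Y=0, Z=0, W=4, X=2) weight 1/112
  (Y=0, Z=0, W=5, X=1) weight 1/56
  (Y=0, Z=1, W=2, X=0) weight 1/168
  (Y=0, Z=1, W=2, X=2) weight 1/168
  … 28 more
Group by W:
  weight(W=2) = 1/6
  weight(W=3) = 1/12
  weight(W=4) = 1/6
  weight(W=5) = 1/12
Total weight = 1/6 + 1/12 + 1/6 + 1/12 = 1/2
P(W=2 | obs) = 1/6 / 1/2 = 1/3
P(W=3 | obs) = 1/12 / 1/2 = 1/6
P(W=4 | obs) = 1/6 / 1/2 = 1/3
P(W=5 | obs) = 1/12 / 1/2 = 1/6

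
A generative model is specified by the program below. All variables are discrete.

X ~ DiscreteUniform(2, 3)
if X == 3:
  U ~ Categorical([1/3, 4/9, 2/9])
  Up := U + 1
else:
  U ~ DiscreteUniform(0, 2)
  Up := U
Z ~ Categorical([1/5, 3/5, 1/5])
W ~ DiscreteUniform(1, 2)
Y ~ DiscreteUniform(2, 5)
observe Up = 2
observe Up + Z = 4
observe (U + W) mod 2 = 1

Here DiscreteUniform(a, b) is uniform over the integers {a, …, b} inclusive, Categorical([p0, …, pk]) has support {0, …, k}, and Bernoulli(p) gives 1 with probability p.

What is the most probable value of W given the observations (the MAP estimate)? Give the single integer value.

Enumerate traces; 8 have nonzero weight after conditioning:
  (X=2, U=2, Z=2, W=1, Y=2) weight 1/240
  (X=2, U=2, Z=2, W=1, Y=3) weight 1/240
  (X=2, U=2, Z=2, W=1, Y=4) weight 1/240
  (X=2, U=2, Z=2, W=1, Y=5) weight 1/240
  (X=3, U=1, Z=2, W=2, Y=2) weight 1/180
  (X=3, U=1, Z=2, W=2, Y=3) weight 1/180
  (X=3, U=1, Z=2, W=2, Y=4) weight 1/180
  (X=3, U=1, Z=2, W=2, Y=5) weight 1/180
Group by W:
  weight(W=1) = 1/60
  weight(W=2) = 1/45
Total weight = 1/60 + 1/45 = 7/180
P(W=1 | obs) = 1/60 / 7/180 = 3/7
P(W=2 | obs) = 1/45 / 7/180 = 4/7
argmax = 2

argmax_v P(W = v | obs) = 2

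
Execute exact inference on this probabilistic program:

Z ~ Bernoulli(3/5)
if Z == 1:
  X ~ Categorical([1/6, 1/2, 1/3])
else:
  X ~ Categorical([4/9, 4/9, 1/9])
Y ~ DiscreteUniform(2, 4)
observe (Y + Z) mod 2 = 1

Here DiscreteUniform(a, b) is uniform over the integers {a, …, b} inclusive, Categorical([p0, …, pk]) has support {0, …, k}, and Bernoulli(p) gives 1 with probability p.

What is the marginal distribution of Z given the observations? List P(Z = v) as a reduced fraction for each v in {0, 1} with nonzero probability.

P(Z=0) = 1/4, P(Z=1) = 3/4

Enumerate traces; 9 have nonzero weight after conditioning:
  (Z=0, X=0, Y=3) weight 8/135
  (Z=0, X=1, Y=3) weight 8/135
  (Z=0, X=2, Y=3) weight 2/135
  (Z=1, X=0, Y=2) weight 1/30
  (Z=1, X=0, Y=4) weight 1/30
  (Z=1, X=1, Y=2) weight 1/10
  (Z=1, X=1, Y=4) weight 1/10
  (Z=1, X=2, Y=2) weight 1/15
  … 1 more
Group by Z:
  weight(Z=0) = 2/15
  weight(Z=1) = 2/5
Total weight = 2/15 + 2/5 = 8/15
P(Z=0 | obs) = 2/15 / 8/15 = 1/4
P(Z=1 | obs) = 2/5 / 8/15 = 3/4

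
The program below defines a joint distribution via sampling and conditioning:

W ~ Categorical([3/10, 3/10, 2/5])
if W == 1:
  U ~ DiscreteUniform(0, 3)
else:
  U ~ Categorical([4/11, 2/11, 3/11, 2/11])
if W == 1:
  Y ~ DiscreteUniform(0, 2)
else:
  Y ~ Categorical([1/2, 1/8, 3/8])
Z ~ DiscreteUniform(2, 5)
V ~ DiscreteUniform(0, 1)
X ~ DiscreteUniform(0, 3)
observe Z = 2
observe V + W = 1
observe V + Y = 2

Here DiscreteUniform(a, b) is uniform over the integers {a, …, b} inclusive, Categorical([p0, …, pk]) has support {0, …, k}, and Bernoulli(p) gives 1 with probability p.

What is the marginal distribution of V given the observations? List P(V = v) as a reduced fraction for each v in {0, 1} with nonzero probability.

Enumerate traces; 32 have nonzero weight after conditioning:
  (W=0, U=0, Y=1, Z=2, V=1, X=0) weight 3/7040
  (W=0, U=0, Y=1, Z=2, V=1, X=1) weight 3/7040
  (W=0, U=0, Y=1, Z=2, V=1, X=2) weight 3/7040
  (W=0, U=0, Y=1, Z=2, V=1, X=3) weight 3/7040
  (W=0, U=1, Y=1, Z=2, V=1, X=0) weight 3/14080
  (W=0, U=1, Y=1, Z=2, V=1, X=1) weight 3/14080
  (W=0, U=1, Y=1, Z=2, V=1, X=2) weight 3/14080
  (W=0, U=1, Y=1, Z=2, V=1, X=3) weight 3/14080
  (W=1, U=0, Y=2, Z=2, V=0, X=0) weight 1/1280
  … 23 more
Group by V:
  weight(V=0) = 1/80
  weight(V=1) = 3/640
Total weight = 1/80 + 3/640 = 11/640
P(V=0 | obs) = 1/80 / 11/640 = 8/11
P(V=1 | obs) = 3/640 / 11/640 = 3/11

P(V=0) = 8/11, P(V=1) = 3/11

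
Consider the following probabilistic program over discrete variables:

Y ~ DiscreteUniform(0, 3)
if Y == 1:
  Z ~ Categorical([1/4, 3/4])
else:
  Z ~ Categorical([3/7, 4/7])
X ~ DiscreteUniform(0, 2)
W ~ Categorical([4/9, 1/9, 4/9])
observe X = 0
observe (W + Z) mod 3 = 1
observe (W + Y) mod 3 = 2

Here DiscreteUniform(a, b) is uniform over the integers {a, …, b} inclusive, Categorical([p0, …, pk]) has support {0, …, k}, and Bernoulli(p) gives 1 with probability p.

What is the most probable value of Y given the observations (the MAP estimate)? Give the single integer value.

Enumerate traces; 2 have nonzero weight after conditioning:
  (Y=1, Z=0, X=0, W=1) weight 1/432
  (Y=2, Z=1, X=0, W=0) weight 4/189
Group by Y:
  weight(Y=1) = 1/432
  weight(Y=2) = 4/189
Total weight = 1/432 + 4/189 = 71/3024
P(Y=1 | obs) = 1/432 / 71/3024 = 7/71
P(Y=2 | obs) = 4/189 / 71/3024 = 64/71
argmax = 2

argmax_v P(Y = v | obs) = 2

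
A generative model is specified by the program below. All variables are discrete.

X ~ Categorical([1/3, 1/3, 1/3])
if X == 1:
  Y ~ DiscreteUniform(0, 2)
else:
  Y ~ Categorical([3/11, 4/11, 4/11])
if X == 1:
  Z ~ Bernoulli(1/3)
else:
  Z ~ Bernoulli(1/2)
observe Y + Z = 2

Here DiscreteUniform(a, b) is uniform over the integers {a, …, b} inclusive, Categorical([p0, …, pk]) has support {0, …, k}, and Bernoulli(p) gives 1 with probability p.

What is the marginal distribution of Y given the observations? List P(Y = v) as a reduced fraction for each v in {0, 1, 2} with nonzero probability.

Enumerate traces; 6 have nonzero weight after conditioning:
  (X=0, Y=1, Z=1) weight 2/33
  (X=0, Y=2, Z=0) weight 2/33
  (X=1, Y=1, Z=1) weight 1/27
  (X=1, Y=2, Z=0) weight 2/27
  (X=2, Y=1, Z=1) weight 2/33
  (X=2, Y=2, Z=0) weight 2/33
Group by Y:
  weight(Y=1) = 47/297
  weight(Y=2) = 58/297
Total weight = 47/297 + 58/297 = 35/99
P(Y=1 | obs) = 47/297 / 35/99 = 47/105
P(Y=2 | obs) = 58/297 / 35/99 = 58/105

P(Y=1) = 47/105, P(Y=2) = 58/105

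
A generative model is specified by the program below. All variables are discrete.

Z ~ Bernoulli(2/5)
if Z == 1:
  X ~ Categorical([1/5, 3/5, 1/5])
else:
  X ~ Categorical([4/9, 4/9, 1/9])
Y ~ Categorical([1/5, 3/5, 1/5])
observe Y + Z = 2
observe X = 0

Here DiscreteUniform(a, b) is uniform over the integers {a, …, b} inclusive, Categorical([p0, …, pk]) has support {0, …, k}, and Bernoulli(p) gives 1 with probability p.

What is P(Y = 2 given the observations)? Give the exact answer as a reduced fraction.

P(Y = 2 | obs) = 10/19

Enumerate traces; 2 have nonzero weight after conditioning:
  (Z=0, X=0, Y=2) weight 4/75
  (Z=1, X=0, Y=1) weight 6/125
Group by Y:
  weight(Y=1) = 6/125
  weight(Y=2) = 4/75
Total weight = 6/125 + 4/75 = 38/375
P(Y=1 | obs) = 6/125 / 38/375 = 9/19
P(Y=2 | obs) = 4/75 / 38/375 = 10/19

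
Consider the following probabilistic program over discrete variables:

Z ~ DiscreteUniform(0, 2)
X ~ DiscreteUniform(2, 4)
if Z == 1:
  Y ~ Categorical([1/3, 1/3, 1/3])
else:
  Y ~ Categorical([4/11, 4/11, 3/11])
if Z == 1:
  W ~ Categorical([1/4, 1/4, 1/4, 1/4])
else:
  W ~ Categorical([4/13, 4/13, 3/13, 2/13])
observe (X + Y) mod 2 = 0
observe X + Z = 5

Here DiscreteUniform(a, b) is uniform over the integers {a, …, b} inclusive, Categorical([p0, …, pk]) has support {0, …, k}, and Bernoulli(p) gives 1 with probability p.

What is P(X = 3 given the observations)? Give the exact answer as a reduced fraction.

Enumerate traces; 12 have nonzero weight after conditioning:
  (Z=1, X=4, Y=0, W=0) weight 1/108
  (Z=1, X=4, Y=0, W=1) weight 1/108
  (Z=1, X=4, Y=0, W=2) weight 1/108
  (Z=1, X=4, Y=0, W=3) weight 1/108
  (Z=1, X=4, Y=2, W=0) weight 1/108
  (Z=1, X=4, Y=2, W=1) weight 1/108
  (Z=1, X=4, Y=2, W=2) weight 1/108
  (Z=1, X=4, Y=2, W=3) weight 1/108
  (Z=2, X=3, Y=1, W=0) weight 16/1287
  … 3 more
Group by X:
  weight(X=3) = 4/99
  weight(X=4) = 2/27
Total weight = 4/99 + 2/27 = 34/297
P(X=3 | obs) = 4/99 / 34/297 = 6/17
P(X=4 | obs) = 2/27 / 34/297 = 11/17

P(X = 3 | obs) = 6/17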